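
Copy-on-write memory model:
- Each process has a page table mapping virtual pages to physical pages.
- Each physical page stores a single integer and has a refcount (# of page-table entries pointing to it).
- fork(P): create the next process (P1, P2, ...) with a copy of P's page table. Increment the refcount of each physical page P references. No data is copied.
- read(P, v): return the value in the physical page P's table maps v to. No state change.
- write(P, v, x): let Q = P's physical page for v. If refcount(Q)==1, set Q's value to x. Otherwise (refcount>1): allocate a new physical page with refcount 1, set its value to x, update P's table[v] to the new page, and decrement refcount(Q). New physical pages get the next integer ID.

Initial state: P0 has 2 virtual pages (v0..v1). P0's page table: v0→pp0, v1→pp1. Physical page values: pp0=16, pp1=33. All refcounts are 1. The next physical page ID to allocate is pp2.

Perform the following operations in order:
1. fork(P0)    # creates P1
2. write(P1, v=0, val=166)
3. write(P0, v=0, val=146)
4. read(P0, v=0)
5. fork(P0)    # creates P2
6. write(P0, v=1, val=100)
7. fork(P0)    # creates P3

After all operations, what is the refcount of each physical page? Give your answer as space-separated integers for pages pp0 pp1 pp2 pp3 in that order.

Answer: 3 2 1 2

Derivation:
Op 1: fork(P0) -> P1. 2 ppages; refcounts: pp0:2 pp1:2
Op 2: write(P1, v0, 166). refcount(pp0)=2>1 -> COPY to pp2. 3 ppages; refcounts: pp0:1 pp1:2 pp2:1
Op 3: write(P0, v0, 146). refcount(pp0)=1 -> write in place. 3 ppages; refcounts: pp0:1 pp1:2 pp2:1
Op 4: read(P0, v0) -> 146. No state change.
Op 5: fork(P0) -> P2. 3 ppages; refcounts: pp0:2 pp1:3 pp2:1
Op 6: write(P0, v1, 100). refcount(pp1)=3>1 -> COPY to pp3. 4 ppages; refcounts: pp0:2 pp1:2 pp2:1 pp3:1
Op 7: fork(P0) -> P3. 4 ppages; refcounts: pp0:3 pp1:2 pp2:1 pp3:2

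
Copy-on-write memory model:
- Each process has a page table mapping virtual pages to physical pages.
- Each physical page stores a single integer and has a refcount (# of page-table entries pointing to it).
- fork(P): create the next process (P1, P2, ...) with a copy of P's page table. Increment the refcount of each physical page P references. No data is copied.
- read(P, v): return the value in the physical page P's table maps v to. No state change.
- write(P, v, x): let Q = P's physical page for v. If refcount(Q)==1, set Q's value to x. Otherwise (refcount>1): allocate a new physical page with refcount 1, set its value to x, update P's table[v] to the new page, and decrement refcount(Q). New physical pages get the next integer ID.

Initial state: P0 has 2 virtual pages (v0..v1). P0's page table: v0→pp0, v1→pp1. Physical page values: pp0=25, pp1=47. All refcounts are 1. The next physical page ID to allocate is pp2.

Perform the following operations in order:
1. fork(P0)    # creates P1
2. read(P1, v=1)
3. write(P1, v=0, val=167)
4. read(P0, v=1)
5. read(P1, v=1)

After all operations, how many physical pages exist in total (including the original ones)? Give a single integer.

Answer: 3

Derivation:
Op 1: fork(P0) -> P1. 2 ppages; refcounts: pp0:2 pp1:2
Op 2: read(P1, v1) -> 47. No state change.
Op 3: write(P1, v0, 167). refcount(pp0)=2>1 -> COPY to pp2. 3 ppages; refcounts: pp0:1 pp1:2 pp2:1
Op 4: read(P0, v1) -> 47. No state change.
Op 5: read(P1, v1) -> 47. No state change.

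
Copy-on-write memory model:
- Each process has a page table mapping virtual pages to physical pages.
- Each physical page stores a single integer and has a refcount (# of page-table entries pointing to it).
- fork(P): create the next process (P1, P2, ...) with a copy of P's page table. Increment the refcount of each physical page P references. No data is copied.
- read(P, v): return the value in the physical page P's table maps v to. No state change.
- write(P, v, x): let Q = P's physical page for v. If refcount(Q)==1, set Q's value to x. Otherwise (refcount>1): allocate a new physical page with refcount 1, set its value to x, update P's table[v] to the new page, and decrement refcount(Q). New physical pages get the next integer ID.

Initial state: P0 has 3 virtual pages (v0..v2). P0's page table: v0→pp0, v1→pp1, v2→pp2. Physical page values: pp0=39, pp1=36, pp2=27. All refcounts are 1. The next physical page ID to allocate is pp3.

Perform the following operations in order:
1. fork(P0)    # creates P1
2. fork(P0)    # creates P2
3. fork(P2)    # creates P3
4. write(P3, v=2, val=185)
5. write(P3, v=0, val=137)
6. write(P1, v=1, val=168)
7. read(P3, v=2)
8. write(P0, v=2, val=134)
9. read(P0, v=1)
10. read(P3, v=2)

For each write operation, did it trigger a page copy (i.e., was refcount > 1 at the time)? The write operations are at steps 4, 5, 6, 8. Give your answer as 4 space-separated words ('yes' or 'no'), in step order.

Op 1: fork(P0) -> P1. 3 ppages; refcounts: pp0:2 pp1:2 pp2:2
Op 2: fork(P0) -> P2. 3 ppages; refcounts: pp0:3 pp1:3 pp2:3
Op 3: fork(P2) -> P3. 3 ppages; refcounts: pp0:4 pp1:4 pp2:4
Op 4: write(P3, v2, 185). refcount(pp2)=4>1 -> COPY to pp3. 4 ppages; refcounts: pp0:4 pp1:4 pp2:3 pp3:1
Op 5: write(P3, v0, 137). refcount(pp0)=4>1 -> COPY to pp4. 5 ppages; refcounts: pp0:3 pp1:4 pp2:3 pp3:1 pp4:1
Op 6: write(P1, v1, 168). refcount(pp1)=4>1 -> COPY to pp5. 6 ppages; refcounts: pp0:3 pp1:3 pp2:3 pp3:1 pp4:1 pp5:1
Op 7: read(P3, v2) -> 185. No state change.
Op 8: write(P0, v2, 134). refcount(pp2)=3>1 -> COPY to pp6. 7 ppages; refcounts: pp0:3 pp1:3 pp2:2 pp3:1 pp4:1 pp5:1 pp6:1
Op 9: read(P0, v1) -> 36. No state change.
Op 10: read(P3, v2) -> 185. No state change.

yes yes yes yes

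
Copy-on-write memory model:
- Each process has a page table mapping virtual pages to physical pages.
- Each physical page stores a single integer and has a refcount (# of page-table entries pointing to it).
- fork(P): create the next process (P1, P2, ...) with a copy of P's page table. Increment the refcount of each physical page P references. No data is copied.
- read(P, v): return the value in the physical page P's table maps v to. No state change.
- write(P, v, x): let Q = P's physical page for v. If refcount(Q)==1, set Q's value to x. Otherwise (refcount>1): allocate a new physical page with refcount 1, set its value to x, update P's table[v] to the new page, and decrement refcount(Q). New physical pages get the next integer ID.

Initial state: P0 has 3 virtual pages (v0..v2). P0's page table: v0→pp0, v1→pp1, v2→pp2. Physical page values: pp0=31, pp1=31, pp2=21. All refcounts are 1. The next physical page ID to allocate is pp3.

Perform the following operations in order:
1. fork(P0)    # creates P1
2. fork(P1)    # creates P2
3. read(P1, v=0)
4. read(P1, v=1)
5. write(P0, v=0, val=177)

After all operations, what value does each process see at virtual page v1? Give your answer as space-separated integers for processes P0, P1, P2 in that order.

Answer: 31 31 31

Derivation:
Op 1: fork(P0) -> P1. 3 ppages; refcounts: pp0:2 pp1:2 pp2:2
Op 2: fork(P1) -> P2. 3 ppages; refcounts: pp0:3 pp1:3 pp2:3
Op 3: read(P1, v0) -> 31. No state change.
Op 4: read(P1, v1) -> 31. No state change.
Op 5: write(P0, v0, 177). refcount(pp0)=3>1 -> COPY to pp3. 4 ppages; refcounts: pp0:2 pp1:3 pp2:3 pp3:1
P0: v1 -> pp1 = 31
P1: v1 -> pp1 = 31
P2: v1 -> pp1 = 31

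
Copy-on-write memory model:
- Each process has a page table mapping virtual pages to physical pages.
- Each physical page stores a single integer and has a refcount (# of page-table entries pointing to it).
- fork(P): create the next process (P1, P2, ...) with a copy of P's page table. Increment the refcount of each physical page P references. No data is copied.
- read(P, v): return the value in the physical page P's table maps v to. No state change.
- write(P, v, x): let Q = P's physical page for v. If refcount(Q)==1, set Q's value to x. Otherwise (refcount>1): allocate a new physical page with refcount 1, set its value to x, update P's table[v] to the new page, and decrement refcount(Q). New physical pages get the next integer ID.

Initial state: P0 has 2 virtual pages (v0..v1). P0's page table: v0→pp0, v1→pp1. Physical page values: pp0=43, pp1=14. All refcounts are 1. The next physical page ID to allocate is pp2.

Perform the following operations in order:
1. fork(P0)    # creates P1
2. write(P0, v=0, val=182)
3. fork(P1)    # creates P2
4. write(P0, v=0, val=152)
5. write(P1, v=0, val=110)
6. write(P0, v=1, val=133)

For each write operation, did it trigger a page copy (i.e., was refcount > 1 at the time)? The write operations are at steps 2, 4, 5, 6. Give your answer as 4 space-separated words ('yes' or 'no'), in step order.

Op 1: fork(P0) -> P1. 2 ppages; refcounts: pp0:2 pp1:2
Op 2: write(P0, v0, 182). refcount(pp0)=2>1 -> COPY to pp2. 3 ppages; refcounts: pp0:1 pp1:2 pp2:1
Op 3: fork(P1) -> P2. 3 ppages; refcounts: pp0:2 pp1:3 pp2:1
Op 4: write(P0, v0, 152). refcount(pp2)=1 -> write in place. 3 ppages; refcounts: pp0:2 pp1:3 pp2:1
Op 5: write(P1, v0, 110). refcount(pp0)=2>1 -> COPY to pp3. 4 ppages; refcounts: pp0:1 pp1:3 pp2:1 pp3:1
Op 6: write(P0, v1, 133). refcount(pp1)=3>1 -> COPY to pp4. 5 ppages; refcounts: pp0:1 pp1:2 pp2:1 pp3:1 pp4:1

yes no yes yes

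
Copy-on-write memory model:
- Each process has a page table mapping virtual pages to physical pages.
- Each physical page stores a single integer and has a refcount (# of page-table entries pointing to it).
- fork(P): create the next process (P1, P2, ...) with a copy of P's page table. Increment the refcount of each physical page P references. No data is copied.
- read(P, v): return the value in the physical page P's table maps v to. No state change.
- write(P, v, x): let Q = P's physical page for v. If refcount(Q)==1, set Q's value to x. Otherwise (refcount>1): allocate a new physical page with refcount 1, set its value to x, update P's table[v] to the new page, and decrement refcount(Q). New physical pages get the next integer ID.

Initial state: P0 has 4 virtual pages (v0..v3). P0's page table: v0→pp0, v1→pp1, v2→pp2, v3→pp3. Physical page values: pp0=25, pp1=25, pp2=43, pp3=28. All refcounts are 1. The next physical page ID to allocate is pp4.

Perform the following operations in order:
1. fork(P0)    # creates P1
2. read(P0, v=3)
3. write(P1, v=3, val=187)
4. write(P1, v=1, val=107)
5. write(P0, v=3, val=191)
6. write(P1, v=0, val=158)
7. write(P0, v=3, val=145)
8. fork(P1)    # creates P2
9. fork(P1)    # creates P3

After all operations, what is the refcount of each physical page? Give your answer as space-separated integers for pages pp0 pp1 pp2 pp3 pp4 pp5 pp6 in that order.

Answer: 1 1 4 1 3 3 3

Derivation:
Op 1: fork(P0) -> P1. 4 ppages; refcounts: pp0:2 pp1:2 pp2:2 pp3:2
Op 2: read(P0, v3) -> 28. No state change.
Op 3: write(P1, v3, 187). refcount(pp3)=2>1 -> COPY to pp4. 5 ppages; refcounts: pp0:2 pp1:2 pp2:2 pp3:1 pp4:1
Op 4: write(P1, v1, 107). refcount(pp1)=2>1 -> COPY to pp5. 6 ppages; refcounts: pp0:2 pp1:1 pp2:2 pp3:1 pp4:1 pp5:1
Op 5: write(P0, v3, 191). refcount(pp3)=1 -> write in place. 6 ppages; refcounts: pp0:2 pp1:1 pp2:2 pp3:1 pp4:1 pp5:1
Op 6: write(P1, v0, 158). refcount(pp0)=2>1 -> COPY to pp6. 7 ppages; refcounts: pp0:1 pp1:1 pp2:2 pp3:1 pp4:1 pp5:1 pp6:1
Op 7: write(P0, v3, 145). refcount(pp3)=1 -> write in place. 7 ppages; refcounts: pp0:1 pp1:1 pp2:2 pp3:1 pp4:1 pp5:1 pp6:1
Op 8: fork(P1) -> P2. 7 ppages; refcounts: pp0:1 pp1:1 pp2:3 pp3:1 pp4:2 pp5:2 pp6:2
Op 9: fork(P1) -> P3. 7 ppages; refcounts: pp0:1 pp1:1 pp2:4 pp3:1 pp4:3 pp5:3 pp6:3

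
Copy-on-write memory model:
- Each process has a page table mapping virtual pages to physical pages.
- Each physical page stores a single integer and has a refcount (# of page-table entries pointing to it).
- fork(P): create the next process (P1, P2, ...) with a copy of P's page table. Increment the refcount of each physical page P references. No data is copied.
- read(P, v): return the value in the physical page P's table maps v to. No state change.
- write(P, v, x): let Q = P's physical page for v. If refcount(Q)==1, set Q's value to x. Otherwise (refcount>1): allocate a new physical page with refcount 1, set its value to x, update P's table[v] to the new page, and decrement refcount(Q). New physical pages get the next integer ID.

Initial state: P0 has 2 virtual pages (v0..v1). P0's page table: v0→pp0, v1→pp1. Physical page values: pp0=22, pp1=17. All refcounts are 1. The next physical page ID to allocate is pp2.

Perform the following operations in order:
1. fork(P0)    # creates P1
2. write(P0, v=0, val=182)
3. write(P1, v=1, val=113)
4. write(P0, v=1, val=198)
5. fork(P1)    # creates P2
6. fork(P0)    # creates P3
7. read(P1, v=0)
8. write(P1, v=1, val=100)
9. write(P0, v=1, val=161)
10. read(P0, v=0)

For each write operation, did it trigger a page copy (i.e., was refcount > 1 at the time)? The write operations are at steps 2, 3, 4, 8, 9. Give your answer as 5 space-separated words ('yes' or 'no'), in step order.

Op 1: fork(P0) -> P1. 2 ppages; refcounts: pp0:2 pp1:2
Op 2: write(P0, v0, 182). refcount(pp0)=2>1 -> COPY to pp2. 3 ppages; refcounts: pp0:1 pp1:2 pp2:1
Op 3: write(P1, v1, 113). refcount(pp1)=2>1 -> COPY to pp3. 4 ppages; refcounts: pp0:1 pp1:1 pp2:1 pp3:1
Op 4: write(P0, v1, 198). refcount(pp1)=1 -> write in place. 4 ppages; refcounts: pp0:1 pp1:1 pp2:1 pp3:1
Op 5: fork(P1) -> P2. 4 ppages; refcounts: pp0:2 pp1:1 pp2:1 pp3:2
Op 6: fork(P0) -> P3. 4 ppages; refcounts: pp0:2 pp1:2 pp2:2 pp3:2
Op 7: read(P1, v0) -> 22. No state change.
Op 8: write(P1, v1, 100). refcount(pp3)=2>1 -> COPY to pp4. 5 ppages; refcounts: pp0:2 pp1:2 pp2:2 pp3:1 pp4:1
Op 9: write(P0, v1, 161). refcount(pp1)=2>1 -> COPY to pp5. 6 ppages; refcounts: pp0:2 pp1:1 pp2:2 pp3:1 pp4:1 pp5:1
Op 10: read(P0, v0) -> 182. No state change.

yes yes no yes yes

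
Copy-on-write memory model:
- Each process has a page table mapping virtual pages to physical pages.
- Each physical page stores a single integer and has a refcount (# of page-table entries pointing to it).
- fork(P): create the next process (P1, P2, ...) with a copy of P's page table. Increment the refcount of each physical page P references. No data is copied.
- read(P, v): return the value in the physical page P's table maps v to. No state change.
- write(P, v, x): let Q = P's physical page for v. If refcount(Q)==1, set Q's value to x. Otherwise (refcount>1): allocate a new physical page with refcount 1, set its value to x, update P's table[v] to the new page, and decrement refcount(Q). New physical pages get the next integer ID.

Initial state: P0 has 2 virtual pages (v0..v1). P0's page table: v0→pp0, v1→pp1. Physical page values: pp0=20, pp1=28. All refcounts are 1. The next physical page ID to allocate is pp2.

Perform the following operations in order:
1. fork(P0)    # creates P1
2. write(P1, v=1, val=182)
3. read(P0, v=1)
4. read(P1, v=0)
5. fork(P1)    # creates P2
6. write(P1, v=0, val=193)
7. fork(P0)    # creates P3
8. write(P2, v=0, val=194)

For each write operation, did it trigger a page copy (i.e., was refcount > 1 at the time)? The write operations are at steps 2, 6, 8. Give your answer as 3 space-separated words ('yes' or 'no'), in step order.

Op 1: fork(P0) -> P1. 2 ppages; refcounts: pp0:2 pp1:2
Op 2: write(P1, v1, 182). refcount(pp1)=2>1 -> COPY to pp2. 3 ppages; refcounts: pp0:2 pp1:1 pp2:1
Op 3: read(P0, v1) -> 28. No state change.
Op 4: read(P1, v0) -> 20. No state change.
Op 5: fork(P1) -> P2. 3 ppages; refcounts: pp0:3 pp1:1 pp2:2
Op 6: write(P1, v0, 193). refcount(pp0)=3>1 -> COPY to pp3. 4 ppages; refcounts: pp0:2 pp1:1 pp2:2 pp3:1
Op 7: fork(P0) -> P3. 4 ppages; refcounts: pp0:3 pp1:2 pp2:2 pp3:1
Op 8: write(P2, v0, 194). refcount(pp0)=3>1 -> COPY to pp4. 5 ppages; refcounts: pp0:2 pp1:2 pp2:2 pp3:1 pp4:1

yes yes yes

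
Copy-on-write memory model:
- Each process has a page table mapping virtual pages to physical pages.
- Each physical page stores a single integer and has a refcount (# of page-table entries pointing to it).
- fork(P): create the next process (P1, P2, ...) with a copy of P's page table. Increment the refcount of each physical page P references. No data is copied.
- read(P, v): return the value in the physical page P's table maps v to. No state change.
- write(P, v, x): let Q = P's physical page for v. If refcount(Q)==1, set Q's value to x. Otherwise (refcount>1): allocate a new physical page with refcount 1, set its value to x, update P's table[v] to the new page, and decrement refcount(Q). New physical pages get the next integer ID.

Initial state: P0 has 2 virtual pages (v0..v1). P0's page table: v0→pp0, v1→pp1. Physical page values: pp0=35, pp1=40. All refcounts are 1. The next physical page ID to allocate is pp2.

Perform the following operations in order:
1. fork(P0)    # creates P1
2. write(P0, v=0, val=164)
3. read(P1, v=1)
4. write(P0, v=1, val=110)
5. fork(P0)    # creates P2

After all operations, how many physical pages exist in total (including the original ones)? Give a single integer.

Op 1: fork(P0) -> P1. 2 ppages; refcounts: pp0:2 pp1:2
Op 2: write(P0, v0, 164). refcount(pp0)=2>1 -> COPY to pp2. 3 ppages; refcounts: pp0:1 pp1:2 pp2:1
Op 3: read(P1, v1) -> 40. No state change.
Op 4: write(P0, v1, 110). refcount(pp1)=2>1 -> COPY to pp3. 4 ppages; refcounts: pp0:1 pp1:1 pp2:1 pp3:1
Op 5: fork(P0) -> P2. 4 ppages; refcounts: pp0:1 pp1:1 pp2:2 pp3:2

Answer: 4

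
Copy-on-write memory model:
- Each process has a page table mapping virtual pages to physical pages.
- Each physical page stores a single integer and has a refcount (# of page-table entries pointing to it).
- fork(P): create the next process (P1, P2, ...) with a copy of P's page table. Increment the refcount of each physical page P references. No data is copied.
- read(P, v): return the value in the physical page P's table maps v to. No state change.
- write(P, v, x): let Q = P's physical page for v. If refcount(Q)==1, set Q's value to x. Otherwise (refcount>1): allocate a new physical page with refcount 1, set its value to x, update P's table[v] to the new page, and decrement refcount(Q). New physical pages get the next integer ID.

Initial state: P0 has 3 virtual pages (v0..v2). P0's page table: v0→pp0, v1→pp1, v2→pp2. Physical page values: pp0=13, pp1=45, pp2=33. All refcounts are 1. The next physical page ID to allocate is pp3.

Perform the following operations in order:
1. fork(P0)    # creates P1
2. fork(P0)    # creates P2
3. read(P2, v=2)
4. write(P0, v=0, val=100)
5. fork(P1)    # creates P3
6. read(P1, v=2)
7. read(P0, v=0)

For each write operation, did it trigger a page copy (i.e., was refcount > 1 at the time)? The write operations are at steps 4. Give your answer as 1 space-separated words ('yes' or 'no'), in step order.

Op 1: fork(P0) -> P1. 3 ppages; refcounts: pp0:2 pp1:2 pp2:2
Op 2: fork(P0) -> P2. 3 ppages; refcounts: pp0:3 pp1:3 pp2:3
Op 3: read(P2, v2) -> 33. No state change.
Op 4: write(P0, v0, 100). refcount(pp0)=3>1 -> COPY to pp3. 4 ppages; refcounts: pp0:2 pp1:3 pp2:3 pp3:1
Op 5: fork(P1) -> P3. 4 ppages; refcounts: pp0:3 pp1:4 pp2:4 pp3:1
Op 6: read(P1, v2) -> 33. No state change.
Op 7: read(P0, v0) -> 100. No state change.

yes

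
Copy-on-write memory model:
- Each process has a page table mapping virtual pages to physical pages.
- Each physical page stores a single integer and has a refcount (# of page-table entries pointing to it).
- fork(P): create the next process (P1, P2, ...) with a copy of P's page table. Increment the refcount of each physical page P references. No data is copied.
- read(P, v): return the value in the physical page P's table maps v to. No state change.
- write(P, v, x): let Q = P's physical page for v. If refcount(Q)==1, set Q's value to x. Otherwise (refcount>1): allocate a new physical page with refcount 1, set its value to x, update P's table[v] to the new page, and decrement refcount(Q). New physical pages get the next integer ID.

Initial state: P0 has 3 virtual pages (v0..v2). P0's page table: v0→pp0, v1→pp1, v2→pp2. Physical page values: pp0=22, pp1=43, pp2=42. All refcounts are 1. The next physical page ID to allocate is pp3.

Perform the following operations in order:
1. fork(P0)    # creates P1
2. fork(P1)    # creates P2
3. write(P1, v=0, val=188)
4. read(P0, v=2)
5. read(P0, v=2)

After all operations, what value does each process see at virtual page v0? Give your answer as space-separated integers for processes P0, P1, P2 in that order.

Op 1: fork(P0) -> P1. 3 ppages; refcounts: pp0:2 pp1:2 pp2:2
Op 2: fork(P1) -> P2. 3 ppages; refcounts: pp0:3 pp1:3 pp2:3
Op 3: write(P1, v0, 188). refcount(pp0)=3>1 -> COPY to pp3. 4 ppages; refcounts: pp0:2 pp1:3 pp2:3 pp3:1
Op 4: read(P0, v2) -> 42. No state change.
Op 5: read(P0, v2) -> 42. No state change.
P0: v0 -> pp0 = 22
P1: v0 -> pp3 = 188
P2: v0 -> pp0 = 22

Answer: 22 188 22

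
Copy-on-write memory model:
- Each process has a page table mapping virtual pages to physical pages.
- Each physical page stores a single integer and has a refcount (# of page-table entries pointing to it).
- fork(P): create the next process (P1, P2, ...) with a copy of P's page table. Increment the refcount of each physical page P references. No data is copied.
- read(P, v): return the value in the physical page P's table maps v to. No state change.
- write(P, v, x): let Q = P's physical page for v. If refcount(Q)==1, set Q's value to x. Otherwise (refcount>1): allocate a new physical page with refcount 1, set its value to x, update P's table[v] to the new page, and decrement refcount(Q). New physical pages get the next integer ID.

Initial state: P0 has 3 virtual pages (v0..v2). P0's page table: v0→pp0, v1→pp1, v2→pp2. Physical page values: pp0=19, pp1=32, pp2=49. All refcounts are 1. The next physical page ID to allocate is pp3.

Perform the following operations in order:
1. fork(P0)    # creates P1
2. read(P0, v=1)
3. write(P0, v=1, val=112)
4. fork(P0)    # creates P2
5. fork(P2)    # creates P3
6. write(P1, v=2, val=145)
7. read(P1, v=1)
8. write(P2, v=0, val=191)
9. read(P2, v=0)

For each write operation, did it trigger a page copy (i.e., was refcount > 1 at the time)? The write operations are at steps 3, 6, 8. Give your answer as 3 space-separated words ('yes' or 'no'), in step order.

Op 1: fork(P0) -> P1. 3 ppages; refcounts: pp0:2 pp1:2 pp2:2
Op 2: read(P0, v1) -> 32. No state change.
Op 3: write(P0, v1, 112). refcount(pp1)=2>1 -> COPY to pp3. 4 ppages; refcounts: pp0:2 pp1:1 pp2:2 pp3:1
Op 4: fork(P0) -> P2. 4 ppages; refcounts: pp0:3 pp1:1 pp2:3 pp3:2
Op 5: fork(P2) -> P3. 4 ppages; refcounts: pp0:4 pp1:1 pp2:4 pp3:3
Op 6: write(P1, v2, 145). refcount(pp2)=4>1 -> COPY to pp4. 5 ppages; refcounts: pp0:4 pp1:1 pp2:3 pp3:3 pp4:1
Op 7: read(P1, v1) -> 32. No state change.
Op 8: write(P2, v0, 191). refcount(pp0)=4>1 -> COPY to pp5. 6 ppages; refcounts: pp0:3 pp1:1 pp2:3 pp3:3 pp4:1 pp5:1
Op 9: read(P2, v0) -> 191. No state change.

yes yes yes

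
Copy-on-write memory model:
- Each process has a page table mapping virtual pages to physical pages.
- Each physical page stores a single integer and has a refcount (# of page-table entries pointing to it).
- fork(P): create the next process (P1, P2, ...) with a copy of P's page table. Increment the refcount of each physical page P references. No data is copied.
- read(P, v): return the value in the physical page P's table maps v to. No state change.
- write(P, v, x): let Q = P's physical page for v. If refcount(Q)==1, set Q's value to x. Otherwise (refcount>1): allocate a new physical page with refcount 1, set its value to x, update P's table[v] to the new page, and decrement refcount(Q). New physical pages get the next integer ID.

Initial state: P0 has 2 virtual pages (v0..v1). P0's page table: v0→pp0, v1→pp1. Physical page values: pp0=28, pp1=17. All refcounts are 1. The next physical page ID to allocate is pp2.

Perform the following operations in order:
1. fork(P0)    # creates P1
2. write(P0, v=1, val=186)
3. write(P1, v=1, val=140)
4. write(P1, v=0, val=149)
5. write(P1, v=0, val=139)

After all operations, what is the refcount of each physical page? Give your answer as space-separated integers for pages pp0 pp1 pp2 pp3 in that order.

Answer: 1 1 1 1

Derivation:
Op 1: fork(P0) -> P1. 2 ppages; refcounts: pp0:2 pp1:2
Op 2: write(P0, v1, 186). refcount(pp1)=2>1 -> COPY to pp2. 3 ppages; refcounts: pp0:2 pp1:1 pp2:1
Op 3: write(P1, v1, 140). refcount(pp1)=1 -> write in place. 3 ppages; refcounts: pp0:2 pp1:1 pp2:1
Op 4: write(P1, v0, 149). refcount(pp0)=2>1 -> COPY to pp3. 4 ppages; refcounts: pp0:1 pp1:1 pp2:1 pp3:1
Op 5: write(P1, v0, 139). refcount(pp3)=1 -> write in place. 4 ppages; refcounts: pp0:1 pp1:1 pp2:1 pp3:1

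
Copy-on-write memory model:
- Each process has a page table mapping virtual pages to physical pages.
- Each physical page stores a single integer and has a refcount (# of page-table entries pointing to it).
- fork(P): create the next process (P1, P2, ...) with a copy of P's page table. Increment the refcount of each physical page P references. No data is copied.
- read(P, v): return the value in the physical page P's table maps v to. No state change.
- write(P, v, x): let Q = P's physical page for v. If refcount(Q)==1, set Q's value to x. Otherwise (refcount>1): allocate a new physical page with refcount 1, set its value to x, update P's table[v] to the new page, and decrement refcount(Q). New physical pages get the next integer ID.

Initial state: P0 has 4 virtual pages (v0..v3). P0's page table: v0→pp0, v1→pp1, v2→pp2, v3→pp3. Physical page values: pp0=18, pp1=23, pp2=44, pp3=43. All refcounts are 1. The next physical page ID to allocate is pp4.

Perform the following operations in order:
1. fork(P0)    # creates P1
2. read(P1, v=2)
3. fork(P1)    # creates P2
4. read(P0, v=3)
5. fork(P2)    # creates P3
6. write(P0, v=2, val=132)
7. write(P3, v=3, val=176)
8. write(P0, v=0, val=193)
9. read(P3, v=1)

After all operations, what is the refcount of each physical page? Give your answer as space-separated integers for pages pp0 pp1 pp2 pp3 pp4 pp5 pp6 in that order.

Op 1: fork(P0) -> P1. 4 ppages; refcounts: pp0:2 pp1:2 pp2:2 pp3:2
Op 2: read(P1, v2) -> 44. No state change.
Op 3: fork(P1) -> P2. 4 ppages; refcounts: pp0:3 pp1:3 pp2:3 pp3:3
Op 4: read(P0, v3) -> 43. No state change.
Op 5: fork(P2) -> P3. 4 ppages; refcounts: pp0:4 pp1:4 pp2:4 pp3:4
Op 6: write(P0, v2, 132). refcount(pp2)=4>1 -> COPY to pp4. 5 ppages; refcounts: pp0:4 pp1:4 pp2:3 pp3:4 pp4:1
Op 7: write(P3, v3, 176). refcount(pp3)=4>1 -> COPY to pp5. 6 ppages; refcounts: pp0:4 pp1:4 pp2:3 pp3:3 pp4:1 pp5:1
Op 8: write(P0, v0, 193). refcount(pp0)=4>1 -> COPY to pp6. 7 ppages; refcounts: pp0:3 pp1:4 pp2:3 pp3:3 pp4:1 pp5:1 pp6:1
Op 9: read(P3, v1) -> 23. No state change.

Answer: 3 4 3 3 1 1 1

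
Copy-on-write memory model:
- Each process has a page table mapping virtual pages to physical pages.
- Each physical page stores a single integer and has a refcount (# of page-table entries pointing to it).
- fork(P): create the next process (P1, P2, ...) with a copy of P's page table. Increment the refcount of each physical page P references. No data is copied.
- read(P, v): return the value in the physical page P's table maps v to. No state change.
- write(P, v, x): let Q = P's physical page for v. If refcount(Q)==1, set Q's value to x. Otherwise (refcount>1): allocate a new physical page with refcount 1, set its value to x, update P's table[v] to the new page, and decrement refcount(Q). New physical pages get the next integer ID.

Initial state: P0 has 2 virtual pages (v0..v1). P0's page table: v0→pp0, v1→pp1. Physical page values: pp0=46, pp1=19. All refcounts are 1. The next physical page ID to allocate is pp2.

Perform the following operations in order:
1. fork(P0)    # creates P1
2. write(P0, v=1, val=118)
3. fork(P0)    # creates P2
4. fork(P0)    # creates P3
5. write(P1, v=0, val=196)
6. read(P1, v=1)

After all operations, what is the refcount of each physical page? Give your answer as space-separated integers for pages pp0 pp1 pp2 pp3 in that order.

Answer: 3 1 3 1

Derivation:
Op 1: fork(P0) -> P1. 2 ppages; refcounts: pp0:2 pp1:2
Op 2: write(P0, v1, 118). refcount(pp1)=2>1 -> COPY to pp2. 3 ppages; refcounts: pp0:2 pp1:1 pp2:1
Op 3: fork(P0) -> P2. 3 ppages; refcounts: pp0:3 pp1:1 pp2:2
Op 4: fork(P0) -> P3. 3 ppages; refcounts: pp0:4 pp1:1 pp2:3
Op 5: write(P1, v0, 196). refcount(pp0)=4>1 -> COPY to pp3. 4 ppages; refcounts: pp0:3 pp1:1 pp2:3 pp3:1
Op 6: read(P1, v1) -> 19. No state change.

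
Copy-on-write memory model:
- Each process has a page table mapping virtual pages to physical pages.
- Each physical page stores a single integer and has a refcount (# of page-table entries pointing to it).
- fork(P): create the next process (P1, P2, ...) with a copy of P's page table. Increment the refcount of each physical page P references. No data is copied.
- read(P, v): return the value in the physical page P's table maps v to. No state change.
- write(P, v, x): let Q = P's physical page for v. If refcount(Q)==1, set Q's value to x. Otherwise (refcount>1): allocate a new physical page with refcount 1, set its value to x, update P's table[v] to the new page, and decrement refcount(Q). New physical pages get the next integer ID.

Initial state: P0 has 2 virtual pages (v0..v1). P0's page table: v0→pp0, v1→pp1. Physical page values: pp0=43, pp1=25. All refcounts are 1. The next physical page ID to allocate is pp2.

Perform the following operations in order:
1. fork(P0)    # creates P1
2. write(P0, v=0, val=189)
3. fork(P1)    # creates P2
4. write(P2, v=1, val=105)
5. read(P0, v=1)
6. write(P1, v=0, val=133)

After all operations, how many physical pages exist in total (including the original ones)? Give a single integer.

Op 1: fork(P0) -> P1. 2 ppages; refcounts: pp0:2 pp1:2
Op 2: write(P0, v0, 189). refcount(pp0)=2>1 -> COPY to pp2. 3 ppages; refcounts: pp0:1 pp1:2 pp2:1
Op 3: fork(P1) -> P2. 3 ppages; refcounts: pp0:2 pp1:3 pp2:1
Op 4: write(P2, v1, 105). refcount(pp1)=3>1 -> COPY to pp3. 4 ppages; refcounts: pp0:2 pp1:2 pp2:1 pp3:1
Op 5: read(P0, v1) -> 25. No state change.
Op 6: write(P1, v0, 133). refcount(pp0)=2>1 -> COPY to pp4. 5 ppages; refcounts: pp0:1 pp1:2 pp2:1 pp3:1 pp4:1

Answer: 5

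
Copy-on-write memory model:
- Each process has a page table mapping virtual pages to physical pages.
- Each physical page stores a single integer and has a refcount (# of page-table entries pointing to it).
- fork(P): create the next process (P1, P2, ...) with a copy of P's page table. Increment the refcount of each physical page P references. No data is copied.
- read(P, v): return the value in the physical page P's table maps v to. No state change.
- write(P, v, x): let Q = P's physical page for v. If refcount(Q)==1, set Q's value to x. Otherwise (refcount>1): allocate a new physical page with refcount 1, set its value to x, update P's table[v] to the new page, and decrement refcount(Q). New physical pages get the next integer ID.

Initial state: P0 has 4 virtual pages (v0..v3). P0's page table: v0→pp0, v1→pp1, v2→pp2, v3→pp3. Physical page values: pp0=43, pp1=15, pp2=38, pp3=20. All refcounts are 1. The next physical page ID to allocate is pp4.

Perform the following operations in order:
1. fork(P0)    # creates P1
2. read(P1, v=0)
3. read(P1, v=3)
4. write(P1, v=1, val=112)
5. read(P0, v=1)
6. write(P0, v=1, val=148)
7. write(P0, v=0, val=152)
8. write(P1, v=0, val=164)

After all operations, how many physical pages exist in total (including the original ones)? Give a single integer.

Op 1: fork(P0) -> P1. 4 ppages; refcounts: pp0:2 pp1:2 pp2:2 pp3:2
Op 2: read(P1, v0) -> 43. No state change.
Op 3: read(P1, v3) -> 20. No state change.
Op 4: write(P1, v1, 112). refcount(pp1)=2>1 -> COPY to pp4. 5 ppages; refcounts: pp0:2 pp1:1 pp2:2 pp3:2 pp4:1
Op 5: read(P0, v1) -> 15. No state change.
Op 6: write(P0, v1, 148). refcount(pp1)=1 -> write in place. 5 ppages; refcounts: pp0:2 pp1:1 pp2:2 pp3:2 pp4:1
Op 7: write(P0, v0, 152). refcount(pp0)=2>1 -> COPY to pp5. 6 ppages; refcounts: pp0:1 pp1:1 pp2:2 pp3:2 pp4:1 pp5:1
Op 8: write(P1, v0, 164). refcount(pp0)=1 -> write in place. 6 ppages; refcounts: pp0:1 pp1:1 pp2:2 pp3:2 pp4:1 pp5:1

Answer: 6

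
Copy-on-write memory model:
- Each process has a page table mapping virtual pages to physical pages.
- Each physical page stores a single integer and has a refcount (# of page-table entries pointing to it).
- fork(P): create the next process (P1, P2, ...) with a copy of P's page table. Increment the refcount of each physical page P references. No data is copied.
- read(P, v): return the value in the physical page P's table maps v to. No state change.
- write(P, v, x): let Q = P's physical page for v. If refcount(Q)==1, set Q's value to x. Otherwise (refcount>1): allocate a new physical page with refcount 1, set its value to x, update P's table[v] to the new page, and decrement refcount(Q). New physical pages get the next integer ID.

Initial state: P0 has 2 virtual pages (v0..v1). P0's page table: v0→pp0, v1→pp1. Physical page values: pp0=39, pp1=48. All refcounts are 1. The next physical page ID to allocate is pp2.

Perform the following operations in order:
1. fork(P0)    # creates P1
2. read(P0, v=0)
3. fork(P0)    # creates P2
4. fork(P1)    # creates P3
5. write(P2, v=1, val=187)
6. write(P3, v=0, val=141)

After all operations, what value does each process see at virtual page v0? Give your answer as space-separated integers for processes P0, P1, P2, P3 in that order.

Answer: 39 39 39 141

Derivation:
Op 1: fork(P0) -> P1. 2 ppages; refcounts: pp0:2 pp1:2
Op 2: read(P0, v0) -> 39. No state change.
Op 3: fork(P0) -> P2. 2 ppages; refcounts: pp0:3 pp1:3
Op 4: fork(P1) -> P3. 2 ppages; refcounts: pp0:4 pp1:4
Op 5: write(P2, v1, 187). refcount(pp1)=4>1 -> COPY to pp2. 3 ppages; refcounts: pp0:4 pp1:3 pp2:1
Op 6: write(P3, v0, 141). refcount(pp0)=4>1 -> COPY to pp3. 4 ppages; refcounts: pp0:3 pp1:3 pp2:1 pp3:1
P0: v0 -> pp0 = 39
P1: v0 -> pp0 = 39
P2: v0 -> pp0 = 39
P3: v0 -> pp3 = 141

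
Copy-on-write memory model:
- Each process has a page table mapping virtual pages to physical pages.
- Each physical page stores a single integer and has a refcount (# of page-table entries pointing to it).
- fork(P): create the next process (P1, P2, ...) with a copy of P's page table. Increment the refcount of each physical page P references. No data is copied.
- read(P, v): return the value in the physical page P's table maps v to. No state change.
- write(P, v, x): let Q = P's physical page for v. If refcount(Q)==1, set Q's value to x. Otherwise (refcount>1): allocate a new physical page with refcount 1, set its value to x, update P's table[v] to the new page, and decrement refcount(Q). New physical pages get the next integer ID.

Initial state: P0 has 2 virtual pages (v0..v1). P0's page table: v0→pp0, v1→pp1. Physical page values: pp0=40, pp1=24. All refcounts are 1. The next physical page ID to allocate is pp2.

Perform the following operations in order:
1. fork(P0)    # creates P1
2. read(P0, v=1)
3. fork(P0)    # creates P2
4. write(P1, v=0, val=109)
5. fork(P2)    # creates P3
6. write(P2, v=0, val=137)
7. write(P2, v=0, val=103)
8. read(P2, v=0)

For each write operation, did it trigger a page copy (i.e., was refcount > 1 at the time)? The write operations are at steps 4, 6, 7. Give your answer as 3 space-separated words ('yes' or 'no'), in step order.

Op 1: fork(P0) -> P1. 2 ppages; refcounts: pp0:2 pp1:2
Op 2: read(P0, v1) -> 24. No state change.
Op 3: fork(P0) -> P2. 2 ppages; refcounts: pp0:3 pp1:3
Op 4: write(P1, v0, 109). refcount(pp0)=3>1 -> COPY to pp2. 3 ppages; refcounts: pp0:2 pp1:3 pp2:1
Op 5: fork(P2) -> P3. 3 ppages; refcounts: pp0:3 pp1:4 pp2:1
Op 6: write(P2, v0, 137). refcount(pp0)=3>1 -> COPY to pp3. 4 ppages; refcounts: pp0:2 pp1:4 pp2:1 pp3:1
Op 7: write(P2, v0, 103). refcount(pp3)=1 -> write in place. 4 ppages; refcounts: pp0:2 pp1:4 pp2:1 pp3:1
Op 8: read(P2, v0) -> 103. No state change.

yes yes no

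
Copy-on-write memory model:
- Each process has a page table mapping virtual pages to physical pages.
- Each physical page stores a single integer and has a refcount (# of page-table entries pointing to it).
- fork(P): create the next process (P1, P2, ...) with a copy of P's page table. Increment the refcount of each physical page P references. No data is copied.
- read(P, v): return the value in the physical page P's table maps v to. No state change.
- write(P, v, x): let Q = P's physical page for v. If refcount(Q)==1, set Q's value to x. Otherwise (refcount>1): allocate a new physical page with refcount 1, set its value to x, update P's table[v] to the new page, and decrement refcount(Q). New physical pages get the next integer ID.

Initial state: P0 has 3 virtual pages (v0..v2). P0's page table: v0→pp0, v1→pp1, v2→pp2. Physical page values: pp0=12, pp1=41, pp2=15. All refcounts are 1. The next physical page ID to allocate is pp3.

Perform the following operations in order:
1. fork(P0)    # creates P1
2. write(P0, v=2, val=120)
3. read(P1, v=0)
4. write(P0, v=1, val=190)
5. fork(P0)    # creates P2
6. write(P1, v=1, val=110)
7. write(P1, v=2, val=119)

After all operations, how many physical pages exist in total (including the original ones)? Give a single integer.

Answer: 5

Derivation:
Op 1: fork(P0) -> P1. 3 ppages; refcounts: pp0:2 pp1:2 pp2:2
Op 2: write(P0, v2, 120). refcount(pp2)=2>1 -> COPY to pp3. 4 ppages; refcounts: pp0:2 pp1:2 pp2:1 pp3:1
Op 3: read(P1, v0) -> 12. No state change.
Op 4: write(P0, v1, 190). refcount(pp1)=2>1 -> COPY to pp4. 5 ppages; refcounts: pp0:2 pp1:1 pp2:1 pp3:1 pp4:1
Op 5: fork(P0) -> P2. 5 ppages; refcounts: pp0:3 pp1:1 pp2:1 pp3:2 pp4:2
Op 6: write(P1, v1, 110). refcount(pp1)=1 -> write in place. 5 ppages; refcounts: pp0:3 pp1:1 pp2:1 pp3:2 pp4:2
Op 7: write(P1, v2, 119). refcount(pp2)=1 -> write in place. 5 ppages; refcounts: pp0:3 pp1:1 pp2:1 pp3:2 pp4:2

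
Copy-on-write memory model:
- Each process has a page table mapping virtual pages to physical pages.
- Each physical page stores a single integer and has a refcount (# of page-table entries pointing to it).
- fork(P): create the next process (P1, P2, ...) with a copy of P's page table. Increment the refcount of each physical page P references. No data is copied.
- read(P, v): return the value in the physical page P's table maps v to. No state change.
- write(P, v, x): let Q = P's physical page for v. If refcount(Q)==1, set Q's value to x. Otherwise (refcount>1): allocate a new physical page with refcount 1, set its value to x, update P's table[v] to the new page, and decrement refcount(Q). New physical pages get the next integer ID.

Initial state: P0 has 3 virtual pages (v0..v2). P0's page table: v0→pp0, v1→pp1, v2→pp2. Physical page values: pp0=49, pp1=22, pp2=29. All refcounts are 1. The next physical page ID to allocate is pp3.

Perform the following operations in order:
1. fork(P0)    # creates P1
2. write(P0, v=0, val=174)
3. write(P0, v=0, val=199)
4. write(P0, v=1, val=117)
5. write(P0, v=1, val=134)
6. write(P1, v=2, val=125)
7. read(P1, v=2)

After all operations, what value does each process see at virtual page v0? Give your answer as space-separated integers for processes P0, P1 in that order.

Answer: 199 49

Derivation:
Op 1: fork(P0) -> P1. 3 ppages; refcounts: pp0:2 pp1:2 pp2:2
Op 2: write(P0, v0, 174). refcount(pp0)=2>1 -> COPY to pp3. 4 ppages; refcounts: pp0:1 pp1:2 pp2:2 pp3:1
Op 3: write(P0, v0, 199). refcount(pp3)=1 -> write in place. 4 ppages; refcounts: pp0:1 pp1:2 pp2:2 pp3:1
Op 4: write(P0, v1, 117). refcount(pp1)=2>1 -> COPY to pp4. 5 ppages; refcounts: pp0:1 pp1:1 pp2:2 pp3:1 pp4:1
Op 5: write(P0, v1, 134). refcount(pp4)=1 -> write in place. 5 ppages; refcounts: pp0:1 pp1:1 pp2:2 pp3:1 pp4:1
Op 6: write(P1, v2, 125). refcount(pp2)=2>1 -> COPY to pp5. 6 ppages; refcounts: pp0:1 pp1:1 pp2:1 pp3:1 pp4:1 pp5:1
Op 7: read(P1, v2) -> 125. No state change.
P0: v0 -> pp3 = 199
P1: v0 -> pp0 = 49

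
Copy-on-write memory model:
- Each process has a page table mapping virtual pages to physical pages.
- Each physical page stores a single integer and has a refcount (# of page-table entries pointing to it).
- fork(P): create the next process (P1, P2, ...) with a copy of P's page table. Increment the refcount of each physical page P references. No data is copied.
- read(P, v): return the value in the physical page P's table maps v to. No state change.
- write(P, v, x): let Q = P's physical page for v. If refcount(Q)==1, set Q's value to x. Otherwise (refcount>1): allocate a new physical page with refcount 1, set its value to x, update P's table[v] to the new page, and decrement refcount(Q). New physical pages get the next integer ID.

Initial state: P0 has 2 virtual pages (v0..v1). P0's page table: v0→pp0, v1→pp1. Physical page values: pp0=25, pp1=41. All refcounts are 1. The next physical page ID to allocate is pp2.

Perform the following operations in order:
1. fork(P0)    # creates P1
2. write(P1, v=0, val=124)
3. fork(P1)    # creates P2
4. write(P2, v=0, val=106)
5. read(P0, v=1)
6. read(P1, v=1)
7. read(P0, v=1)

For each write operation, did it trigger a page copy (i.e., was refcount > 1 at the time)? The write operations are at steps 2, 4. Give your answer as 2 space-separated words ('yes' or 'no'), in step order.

Op 1: fork(P0) -> P1. 2 ppages; refcounts: pp0:2 pp1:2
Op 2: write(P1, v0, 124). refcount(pp0)=2>1 -> COPY to pp2. 3 ppages; refcounts: pp0:1 pp1:2 pp2:1
Op 3: fork(P1) -> P2. 3 ppages; refcounts: pp0:1 pp1:3 pp2:2
Op 4: write(P2, v0, 106). refcount(pp2)=2>1 -> COPY to pp3. 4 ppages; refcounts: pp0:1 pp1:3 pp2:1 pp3:1
Op 5: read(P0, v1) -> 41. No state change.
Op 6: read(P1, v1) -> 41. No state change.
Op 7: read(P0, v1) -> 41. No state change.

yes yes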